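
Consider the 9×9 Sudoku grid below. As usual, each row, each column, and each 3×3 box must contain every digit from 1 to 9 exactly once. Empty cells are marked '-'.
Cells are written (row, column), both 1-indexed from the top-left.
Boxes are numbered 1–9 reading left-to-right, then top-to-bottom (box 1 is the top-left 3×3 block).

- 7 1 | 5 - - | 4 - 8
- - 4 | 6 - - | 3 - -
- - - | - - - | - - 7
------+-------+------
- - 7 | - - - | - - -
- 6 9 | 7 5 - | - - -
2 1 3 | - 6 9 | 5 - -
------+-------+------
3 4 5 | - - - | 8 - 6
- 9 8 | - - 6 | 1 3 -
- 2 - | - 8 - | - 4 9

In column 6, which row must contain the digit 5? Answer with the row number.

Consider where 5 can go in column 6.
(1,6) is out (row 1 already has a 5). (2,6) is out (box 2 already has a 5). (3,6) is out (box 2 already has a 5). (4,6) is out (box 5 already has a 5). The remaining empty cells in column 6 are similarly blocked.
So the only cell in column 6 that can hold 5 is (9,6).
That is row 9.

9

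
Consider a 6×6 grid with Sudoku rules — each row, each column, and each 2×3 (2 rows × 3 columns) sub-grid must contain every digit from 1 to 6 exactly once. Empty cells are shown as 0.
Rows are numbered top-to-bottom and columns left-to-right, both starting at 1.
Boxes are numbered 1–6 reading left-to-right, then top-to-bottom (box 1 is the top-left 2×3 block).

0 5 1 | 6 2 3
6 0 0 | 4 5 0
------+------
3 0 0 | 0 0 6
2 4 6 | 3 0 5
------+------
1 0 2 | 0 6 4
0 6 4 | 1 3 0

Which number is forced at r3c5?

4

Cell r3c5 itself could take any of {1, 4} by direct elimination.
Consider where 4 can go in column 5.
r4c5 is out (row 4 already has a 4).
So the only cell in column 5 that can hold 4 is r3c5.
Therefore r3c5 = 4.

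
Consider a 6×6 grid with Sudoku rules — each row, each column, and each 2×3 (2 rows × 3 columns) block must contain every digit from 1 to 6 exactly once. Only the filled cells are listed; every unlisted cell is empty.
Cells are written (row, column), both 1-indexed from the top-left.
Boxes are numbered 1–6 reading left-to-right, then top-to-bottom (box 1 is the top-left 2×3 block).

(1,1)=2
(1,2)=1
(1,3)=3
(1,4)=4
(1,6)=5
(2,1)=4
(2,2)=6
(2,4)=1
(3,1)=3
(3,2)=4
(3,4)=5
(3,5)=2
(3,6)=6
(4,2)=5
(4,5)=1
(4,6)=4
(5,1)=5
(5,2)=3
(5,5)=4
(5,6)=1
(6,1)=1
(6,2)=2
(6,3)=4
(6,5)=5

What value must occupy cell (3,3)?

1

Row 3 already contains {2, 3, 4, 5, 6}.
Column 3 already contains {3, 4}.
Its 2×3 block (box 3) already contains {3, 4, 5}.
The only value from 1–6 not eliminated is 1, so (3,3) = 1.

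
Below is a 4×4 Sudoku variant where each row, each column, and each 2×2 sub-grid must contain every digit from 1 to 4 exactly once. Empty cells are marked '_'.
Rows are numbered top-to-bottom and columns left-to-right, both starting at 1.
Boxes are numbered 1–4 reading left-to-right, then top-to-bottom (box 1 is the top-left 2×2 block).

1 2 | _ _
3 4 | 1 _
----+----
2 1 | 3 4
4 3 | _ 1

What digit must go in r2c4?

2

Row 2 already contains {1, 3, 4}.
Column 4 already contains {1, 4}.
Its 2×2 block (box 2) already contains {1}.
The only value from 1–4 not eliminated is 2, so r2c4 = 2.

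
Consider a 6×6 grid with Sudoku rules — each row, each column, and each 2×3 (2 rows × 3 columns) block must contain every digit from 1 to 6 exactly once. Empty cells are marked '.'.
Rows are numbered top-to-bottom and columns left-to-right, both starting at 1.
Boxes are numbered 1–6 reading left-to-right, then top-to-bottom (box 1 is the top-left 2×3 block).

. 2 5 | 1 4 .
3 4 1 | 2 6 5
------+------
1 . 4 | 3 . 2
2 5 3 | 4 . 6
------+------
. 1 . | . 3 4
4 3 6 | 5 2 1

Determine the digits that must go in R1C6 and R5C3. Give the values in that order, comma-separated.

For R1C6:
  Row 1 already contains {1, 2, 4, 5}.
  Column 6 already contains {1, 2, 4, 5, 6}.
  Its 2×3 block (box 2) already contains {1, 2, 4, 5, 6}.
  The only value from 1–6 not eliminated is 3, so R1C6 = 3.
For R5C3:
  Row 5 already contains {1, 3, 4}.
  Column 3 already contains {1, 3, 4, 5, 6}.
  Its 2×3 block (box 5) already contains {1, 3, 4, 6}.
  The only value from 1–6 not eliminated is 2, so R5C3 = 2.

3,2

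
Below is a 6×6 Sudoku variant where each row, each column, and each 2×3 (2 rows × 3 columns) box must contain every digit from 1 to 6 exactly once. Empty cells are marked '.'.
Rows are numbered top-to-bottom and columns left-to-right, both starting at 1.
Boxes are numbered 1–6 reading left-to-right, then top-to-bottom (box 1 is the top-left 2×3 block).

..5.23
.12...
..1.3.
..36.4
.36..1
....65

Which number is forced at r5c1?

Cell r5c1 itself could take any of {2, 4, 5} by direct elimination.
Consider where 5 can go in box 5.
r6c1 is out (row 6 already has a 5).
r6c2 is out (row 6 already has a 5).
r6c3 is out (row 6 already has a 5).
So the only cell in box 5 that can hold 5 is r5c1.
Therefore r5c1 = 5.

5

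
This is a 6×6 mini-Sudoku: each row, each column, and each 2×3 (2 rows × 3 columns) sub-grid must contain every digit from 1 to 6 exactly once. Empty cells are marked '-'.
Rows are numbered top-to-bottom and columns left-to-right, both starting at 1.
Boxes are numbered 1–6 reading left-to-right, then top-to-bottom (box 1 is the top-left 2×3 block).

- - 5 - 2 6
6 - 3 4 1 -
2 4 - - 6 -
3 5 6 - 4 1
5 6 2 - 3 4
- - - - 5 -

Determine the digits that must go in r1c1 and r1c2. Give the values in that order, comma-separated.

For r1c1:
  Consider where 4 can go in row 1.
  r1c2 is out (column 2 already has a 4).
  r1c4 is out (column 4 already has a 4).
  So the only cell in row 1 that can hold 4 is r1c1.
  So r1c1 = 4.
For r1c2:
  Row 1 already contains {2, 5, 6}.
  Column 2 already contains {4, 5, 6}.
  Its 2×3 block (box 1) already contains {3, 5, 6}.
  The only value from 1–6 not eliminated is 1, so r1c2 = 1.

4,1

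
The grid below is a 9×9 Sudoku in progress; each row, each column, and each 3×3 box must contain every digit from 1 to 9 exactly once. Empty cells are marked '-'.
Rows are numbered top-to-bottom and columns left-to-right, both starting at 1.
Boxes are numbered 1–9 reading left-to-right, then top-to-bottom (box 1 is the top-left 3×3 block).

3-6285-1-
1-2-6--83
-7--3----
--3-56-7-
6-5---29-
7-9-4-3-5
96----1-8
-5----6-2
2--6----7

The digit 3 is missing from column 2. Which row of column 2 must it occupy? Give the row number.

9

Consider where 3 can go in column 2.
R1C2 is out (row 1 already has a 3).
R2C2 is out (row 2 already has a 3).
R4C2 is out (row 4 already has a 3).
R5C2 is out (box 4 already has a 3).
R6C2 is out (row 6 already has a 3).
So the only cell in column 2 that can hold 3 is R9C2.
That is row 9.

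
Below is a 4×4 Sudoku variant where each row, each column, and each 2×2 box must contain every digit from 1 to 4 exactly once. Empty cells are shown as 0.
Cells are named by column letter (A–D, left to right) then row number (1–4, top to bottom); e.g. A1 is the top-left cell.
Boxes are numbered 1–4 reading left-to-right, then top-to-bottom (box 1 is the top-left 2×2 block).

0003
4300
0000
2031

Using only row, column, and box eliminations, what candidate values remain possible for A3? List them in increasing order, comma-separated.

1,3

Row 3 already contains {}.
Column A already contains {2, 4}.
Its 2×2 block (box 3) already contains {2}.
Removing those from 1–4 leaves {1, 3} as the candidates for A3.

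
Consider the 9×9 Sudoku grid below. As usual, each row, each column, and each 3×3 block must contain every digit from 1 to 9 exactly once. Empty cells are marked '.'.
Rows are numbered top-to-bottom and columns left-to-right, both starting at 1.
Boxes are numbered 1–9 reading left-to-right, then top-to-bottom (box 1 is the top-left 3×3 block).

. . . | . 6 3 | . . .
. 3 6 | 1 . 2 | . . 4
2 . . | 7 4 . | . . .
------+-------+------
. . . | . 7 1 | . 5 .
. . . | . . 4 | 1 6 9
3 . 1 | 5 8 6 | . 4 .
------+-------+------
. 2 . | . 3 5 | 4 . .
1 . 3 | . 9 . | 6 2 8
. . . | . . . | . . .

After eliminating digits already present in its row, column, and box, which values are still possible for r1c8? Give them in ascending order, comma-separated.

Row 1 already contains {3, 6}.
Column 8 already contains {2, 4, 5, 6}.
Its 3×3 block (box 3) already contains {4}.
Removing those from 1–9 leaves {1, 7, 8, 9} as the candidates for r1c8.

1,7,8,9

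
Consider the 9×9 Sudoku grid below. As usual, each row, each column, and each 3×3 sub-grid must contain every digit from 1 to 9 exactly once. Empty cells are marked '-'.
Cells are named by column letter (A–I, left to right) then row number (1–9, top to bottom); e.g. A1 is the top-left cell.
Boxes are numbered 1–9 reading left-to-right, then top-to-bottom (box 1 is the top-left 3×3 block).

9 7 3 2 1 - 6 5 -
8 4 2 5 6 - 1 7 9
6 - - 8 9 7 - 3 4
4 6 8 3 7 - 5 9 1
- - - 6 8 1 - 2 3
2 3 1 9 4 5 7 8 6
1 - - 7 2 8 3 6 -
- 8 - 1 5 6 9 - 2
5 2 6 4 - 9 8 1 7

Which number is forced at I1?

Row 1 already contains {1, 2, 3, 5, 6, 7, 9}.
Column I already contains {1, 2, 3, 4, 6, 7, 9}.
Its 3×3 block (box 3) already contains {1, 3, 4, 5, 6, 7, 9}.
The only value from 1–9 not eliminated is 8, so I1 = 8.

8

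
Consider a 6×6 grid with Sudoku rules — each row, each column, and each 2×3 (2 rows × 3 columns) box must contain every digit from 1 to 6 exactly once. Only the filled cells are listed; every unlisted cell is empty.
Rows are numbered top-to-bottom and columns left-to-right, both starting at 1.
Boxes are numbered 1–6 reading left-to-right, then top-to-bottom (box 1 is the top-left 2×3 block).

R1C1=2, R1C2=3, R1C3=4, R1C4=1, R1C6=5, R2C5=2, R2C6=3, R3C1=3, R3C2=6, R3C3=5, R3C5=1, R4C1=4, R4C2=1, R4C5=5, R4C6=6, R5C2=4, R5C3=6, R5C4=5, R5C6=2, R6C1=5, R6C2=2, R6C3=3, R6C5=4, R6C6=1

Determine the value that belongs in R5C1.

Row 5 already contains {2, 4, 5, 6}.
Column 1 already contains {2, 3, 4, 5}.
Its 2×3 block (box 5) already contains {2, 3, 4, 5, 6}.
The only value from 1–6 not eliminated is 1, so R5C1 = 1.

1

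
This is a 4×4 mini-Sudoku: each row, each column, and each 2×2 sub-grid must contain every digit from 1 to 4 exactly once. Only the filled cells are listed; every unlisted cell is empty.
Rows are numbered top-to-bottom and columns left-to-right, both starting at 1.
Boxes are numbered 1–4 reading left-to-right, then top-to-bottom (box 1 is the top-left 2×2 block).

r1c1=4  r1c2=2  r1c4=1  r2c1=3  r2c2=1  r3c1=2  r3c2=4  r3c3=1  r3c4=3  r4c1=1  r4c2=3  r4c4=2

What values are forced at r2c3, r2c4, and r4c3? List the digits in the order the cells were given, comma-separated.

2,4,4

For r2c3:
  Consider where 2 can go in box 2.
  r1c3 is out (row 1 already has a 2).
  r2c4 is out (column 4 already has a 2).
  So the only cell in box 2 that can hold 2 is r2c3.
  So r2c3 = 2.
For r2c4:
  Row 2 already contains {1, 3}.
  Column 4 already contains {1, 2, 3}.
  Its 2×2 block (box 2) already contains {1}.
  The only value from 1–4 not eliminated is 4, so r2c4 = 4.
For r4c3:
  Row 4 already contains {1, 2, 3}.
  Column 3 already contains {1}.
  Its 2×2 block (box 4) already contains {1, 2, 3}.
  The only value from 1–4 not eliminated is 4, so r4c3 = 4.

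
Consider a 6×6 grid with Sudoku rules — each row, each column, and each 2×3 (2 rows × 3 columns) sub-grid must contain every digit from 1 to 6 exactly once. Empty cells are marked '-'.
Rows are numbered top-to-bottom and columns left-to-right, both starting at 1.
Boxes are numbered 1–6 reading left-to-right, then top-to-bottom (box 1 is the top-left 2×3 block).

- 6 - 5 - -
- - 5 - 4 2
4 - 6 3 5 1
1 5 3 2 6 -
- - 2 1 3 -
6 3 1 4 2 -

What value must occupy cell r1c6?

Row 1 already contains {5, 6}.
Column 6 already contains {1, 2}.
Its 2×3 block (box 2) already contains {2, 4, 5}.
The only value from 1–6 not eliminated is 3, so r1c6 = 3.

3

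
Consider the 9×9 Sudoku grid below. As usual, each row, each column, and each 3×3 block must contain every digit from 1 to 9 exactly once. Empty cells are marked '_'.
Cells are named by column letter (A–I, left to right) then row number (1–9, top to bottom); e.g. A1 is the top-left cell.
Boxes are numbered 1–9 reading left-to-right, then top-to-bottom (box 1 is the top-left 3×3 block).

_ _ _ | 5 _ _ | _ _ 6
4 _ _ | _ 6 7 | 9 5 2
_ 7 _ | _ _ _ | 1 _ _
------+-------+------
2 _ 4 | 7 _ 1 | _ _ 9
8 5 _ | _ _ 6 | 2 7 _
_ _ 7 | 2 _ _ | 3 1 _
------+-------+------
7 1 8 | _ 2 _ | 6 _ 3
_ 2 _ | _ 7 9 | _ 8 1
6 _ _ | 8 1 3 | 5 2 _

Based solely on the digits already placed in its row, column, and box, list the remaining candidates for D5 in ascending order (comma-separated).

Row 5 already contains {2, 5, 6, 7, 8}.
Column D already contains {2, 5, 7, 8}.
Its 3×3 block (box 5) already contains {1, 2, 6, 7}.
Removing those from 1–9 leaves {3, 4, 9} as the candidates for D5.

3,4,9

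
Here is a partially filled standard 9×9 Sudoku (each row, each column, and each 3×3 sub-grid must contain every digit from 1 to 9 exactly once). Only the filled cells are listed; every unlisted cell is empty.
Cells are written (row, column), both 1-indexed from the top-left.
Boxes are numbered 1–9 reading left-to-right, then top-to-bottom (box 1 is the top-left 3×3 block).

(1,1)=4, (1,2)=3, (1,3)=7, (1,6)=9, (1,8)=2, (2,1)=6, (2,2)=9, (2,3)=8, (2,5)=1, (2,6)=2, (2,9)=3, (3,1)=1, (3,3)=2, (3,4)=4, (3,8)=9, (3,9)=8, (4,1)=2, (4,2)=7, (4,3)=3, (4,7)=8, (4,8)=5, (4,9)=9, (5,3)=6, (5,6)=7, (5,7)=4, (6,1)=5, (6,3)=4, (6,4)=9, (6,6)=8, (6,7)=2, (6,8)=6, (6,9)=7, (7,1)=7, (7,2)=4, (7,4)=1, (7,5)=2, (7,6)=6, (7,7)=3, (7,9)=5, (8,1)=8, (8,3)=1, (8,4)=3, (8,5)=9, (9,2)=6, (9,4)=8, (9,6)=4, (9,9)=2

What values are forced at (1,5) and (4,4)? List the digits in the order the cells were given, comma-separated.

8,6

For (1,5):
  Consider where 8 can go in column 5.
  (3,5) is out (row 3 already has a 8).
  (4,5) is out (row 4 already has a 8).
  (5,5) is out (box 5 already has a 8).
  (6,5) is out (row 6 already has a 8).
  (9,5) is out (row 9 already has a 8).
  So the only cell in column 5 that can hold 8 is (1,5).
  So (1,5) = 8.
For (4,4):
  Row 4 already contains {2, 3, 5, 7, 8, 9}.
  Column 4 already contains {1, 3, 4, 8, 9}.
  Its 3×3 block (box 5) already contains {7, 8, 9}.
  The only value from 1–9 not eliminated is 6, so (4,4) = 6.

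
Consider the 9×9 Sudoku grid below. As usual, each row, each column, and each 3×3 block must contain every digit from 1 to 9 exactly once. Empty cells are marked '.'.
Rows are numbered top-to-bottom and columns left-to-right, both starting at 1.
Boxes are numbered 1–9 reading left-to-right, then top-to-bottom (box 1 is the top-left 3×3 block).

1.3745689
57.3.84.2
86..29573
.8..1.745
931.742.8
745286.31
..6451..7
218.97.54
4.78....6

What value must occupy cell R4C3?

Row 4 already contains {1, 4, 5, 7, 8}.
Column 3 already contains {1, 3, 5, 6, 7, 8}.
Its 3×3 block (box 4) already contains {1, 3, 4, 5, 7, 8, 9}.
The only value from 1–9 not eliminated is 2, so R4C3 = 2.

2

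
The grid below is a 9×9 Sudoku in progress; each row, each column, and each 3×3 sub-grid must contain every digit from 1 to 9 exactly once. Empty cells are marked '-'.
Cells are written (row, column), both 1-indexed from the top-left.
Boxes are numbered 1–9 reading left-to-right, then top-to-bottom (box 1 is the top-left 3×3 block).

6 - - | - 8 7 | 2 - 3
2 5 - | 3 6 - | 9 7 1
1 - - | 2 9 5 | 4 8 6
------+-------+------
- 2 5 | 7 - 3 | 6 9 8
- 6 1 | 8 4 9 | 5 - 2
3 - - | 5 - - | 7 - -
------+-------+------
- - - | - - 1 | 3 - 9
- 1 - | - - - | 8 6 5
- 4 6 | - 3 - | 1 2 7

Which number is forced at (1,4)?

Cell (1,4) itself could take any of {1, 4} by direct elimination.
Consider where 1 can go in column 4.
(7,4) is out (row 7 already has a 1).
(8,4) is out (row 8 already has a 1).
(9,4) is out (row 9 already has a 1).
So the only cell in column 4 that can hold 1 is (1,4).
Therefore (1,4) = 1.

1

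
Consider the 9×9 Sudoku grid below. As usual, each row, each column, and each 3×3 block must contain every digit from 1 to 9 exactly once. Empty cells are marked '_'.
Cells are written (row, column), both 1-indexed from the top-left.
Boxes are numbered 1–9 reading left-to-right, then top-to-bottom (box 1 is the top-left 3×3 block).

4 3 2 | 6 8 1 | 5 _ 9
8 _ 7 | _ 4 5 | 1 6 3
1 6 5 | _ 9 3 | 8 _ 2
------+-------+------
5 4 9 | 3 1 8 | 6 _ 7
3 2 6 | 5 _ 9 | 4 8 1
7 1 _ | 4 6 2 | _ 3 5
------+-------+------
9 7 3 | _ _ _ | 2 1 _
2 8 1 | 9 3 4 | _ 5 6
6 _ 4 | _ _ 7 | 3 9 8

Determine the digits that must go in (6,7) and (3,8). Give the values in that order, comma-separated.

For (6,7):
  Row 6 already contains {1, 2, 3, 4, 5, 6, 7}.
  Column 7 already contains {1, 2, 3, 4, 5, 6, 8}.
  Its 3×3 block (box 6) already contains {1, 3, 4, 5, 6, 7, 8}.
  The only value from 1–9 not eliminated is 9, so (6,7) = 9.
For (3,8):
  Consider where 4 can go in row 3.
  (3,4) is out (column 4 already has a 4).
  So the only cell in row 3 that can hold 4 is (3,8).
  So (3,8) = 4.

9,4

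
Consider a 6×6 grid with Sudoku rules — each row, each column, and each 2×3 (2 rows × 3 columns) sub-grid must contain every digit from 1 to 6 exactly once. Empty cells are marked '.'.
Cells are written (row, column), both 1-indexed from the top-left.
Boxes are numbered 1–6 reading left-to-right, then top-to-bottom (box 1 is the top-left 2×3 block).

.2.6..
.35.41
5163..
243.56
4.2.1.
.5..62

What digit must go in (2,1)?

6

Row 2 already contains {1, 3, 4, 5}.
Column 1 already contains {2, 4, 5}.
Its 2×3 block (box 1) already contains {2, 3, 5}.
The only value from 1–6 not eliminated is 6, so (2,1) = 6.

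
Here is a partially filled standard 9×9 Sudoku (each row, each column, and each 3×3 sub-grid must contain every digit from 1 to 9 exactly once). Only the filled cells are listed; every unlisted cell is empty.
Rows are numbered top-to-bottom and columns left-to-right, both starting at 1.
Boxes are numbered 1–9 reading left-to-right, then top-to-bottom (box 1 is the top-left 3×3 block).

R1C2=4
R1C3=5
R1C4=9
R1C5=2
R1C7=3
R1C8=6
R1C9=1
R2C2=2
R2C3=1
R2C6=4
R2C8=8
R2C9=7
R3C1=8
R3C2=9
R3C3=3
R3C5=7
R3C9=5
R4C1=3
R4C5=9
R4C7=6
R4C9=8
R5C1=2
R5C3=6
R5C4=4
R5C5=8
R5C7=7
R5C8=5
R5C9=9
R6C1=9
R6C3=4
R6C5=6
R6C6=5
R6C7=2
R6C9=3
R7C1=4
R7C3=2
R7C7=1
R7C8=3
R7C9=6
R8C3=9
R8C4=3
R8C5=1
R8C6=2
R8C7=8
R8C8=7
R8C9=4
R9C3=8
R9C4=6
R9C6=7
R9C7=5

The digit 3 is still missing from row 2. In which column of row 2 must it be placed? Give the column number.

5

Consider where 3 can go in row 2.
R2C1 is out (column 1 already has a 3).
R2C4 is out (column 4 already has a 3).
R2C7 is out (column 7 already has a 3).
So the only cell in row 2 that can hold 3 is R2C5.
That is column 5.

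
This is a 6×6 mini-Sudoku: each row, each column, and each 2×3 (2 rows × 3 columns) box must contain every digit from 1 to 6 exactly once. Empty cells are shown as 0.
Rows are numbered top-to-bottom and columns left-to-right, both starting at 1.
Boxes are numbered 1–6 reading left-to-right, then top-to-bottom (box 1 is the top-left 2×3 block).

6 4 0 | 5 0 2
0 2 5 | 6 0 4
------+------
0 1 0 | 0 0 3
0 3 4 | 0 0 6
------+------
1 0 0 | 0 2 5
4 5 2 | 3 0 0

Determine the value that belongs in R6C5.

6

Cell R6C5 itself could take any of {1, 6} by direct elimination.
Consider where 6 can go in column 5.
R1C5 is out (row 1 already has a 6).
R2C5 is out (row 2 already has a 6).
R3C5 is out (box 4 already has a 6).
R4C5 is out (row 4 already has a 6).
So the only cell in column 5 that can hold 6 is R6C5.
Therefore R6C5 = 6.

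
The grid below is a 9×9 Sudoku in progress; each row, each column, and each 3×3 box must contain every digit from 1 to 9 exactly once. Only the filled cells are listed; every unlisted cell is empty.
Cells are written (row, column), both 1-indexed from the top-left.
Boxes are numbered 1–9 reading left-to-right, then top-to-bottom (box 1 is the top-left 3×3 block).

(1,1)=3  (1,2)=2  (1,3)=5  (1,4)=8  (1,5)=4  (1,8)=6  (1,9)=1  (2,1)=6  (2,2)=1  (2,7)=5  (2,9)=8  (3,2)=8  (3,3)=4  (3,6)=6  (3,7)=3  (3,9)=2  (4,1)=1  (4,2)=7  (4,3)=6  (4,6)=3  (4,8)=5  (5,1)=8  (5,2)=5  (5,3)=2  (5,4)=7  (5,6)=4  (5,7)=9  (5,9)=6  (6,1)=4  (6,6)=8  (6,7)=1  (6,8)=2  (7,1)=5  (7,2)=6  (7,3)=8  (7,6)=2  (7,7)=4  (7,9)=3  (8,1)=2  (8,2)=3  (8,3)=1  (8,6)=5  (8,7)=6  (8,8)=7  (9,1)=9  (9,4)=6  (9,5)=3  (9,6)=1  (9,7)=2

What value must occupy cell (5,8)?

Row 5 already contains {2, 4, 5, 6, 7, 8, 9}.
Column 8 already contains {2, 5, 6, 7}.
Its 3×3 block (box 6) already contains {1, 2, 5, 6, 9}.
The only value from 1–9 not eliminated is 3, so (5,8) = 3.

3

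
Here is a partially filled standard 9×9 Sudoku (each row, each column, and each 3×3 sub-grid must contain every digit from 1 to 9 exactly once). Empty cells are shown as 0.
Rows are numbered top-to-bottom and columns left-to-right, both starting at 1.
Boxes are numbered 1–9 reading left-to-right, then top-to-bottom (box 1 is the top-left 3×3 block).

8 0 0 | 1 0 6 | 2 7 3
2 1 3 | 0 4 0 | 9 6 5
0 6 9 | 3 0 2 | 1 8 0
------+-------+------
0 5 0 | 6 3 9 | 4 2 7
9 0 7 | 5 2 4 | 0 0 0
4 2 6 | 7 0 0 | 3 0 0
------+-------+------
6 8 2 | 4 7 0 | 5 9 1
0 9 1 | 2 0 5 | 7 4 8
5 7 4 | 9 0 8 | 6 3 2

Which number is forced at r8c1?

3

Row 8 already contains {1, 2, 4, 5, 7, 8, 9}.
Column 1 already contains {2, 4, 5, 6, 8, 9}.
Its 3×3 block (box 7) already contains {1, 2, 4, 5, 6, 7, 8, 9}.
The only value from 1–9 not eliminated is 3, so r8c1 = 3.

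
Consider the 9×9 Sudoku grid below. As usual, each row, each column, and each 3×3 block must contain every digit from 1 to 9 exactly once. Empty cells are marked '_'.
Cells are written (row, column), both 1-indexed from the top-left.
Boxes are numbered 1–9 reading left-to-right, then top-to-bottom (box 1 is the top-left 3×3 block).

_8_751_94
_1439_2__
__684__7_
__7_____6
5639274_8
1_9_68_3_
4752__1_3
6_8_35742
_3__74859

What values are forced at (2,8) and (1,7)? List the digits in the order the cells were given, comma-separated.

8,6

For (2,8):
  Consider where 8 can go in column 8.
  (4,8) is out (box 6 already has a 8).
  (5,8) is out (row 5 already has a 8).
  (7,8) is out (box 9 already has a 8).
  So the only cell in column 8 that can hold 8 is (2,8).
  So (2,8) = 8.
For (1,7):
  Consider where 6 can go in column 7.
  (3,7) is out (row 3 already has a 6).
  (4,7) is out (row 4 already has a 6).
  (6,7) is out (row 6 already has a 6).
  So the only cell in column 7 that can hold 6 is (1,7).
  So (1,7) = 6.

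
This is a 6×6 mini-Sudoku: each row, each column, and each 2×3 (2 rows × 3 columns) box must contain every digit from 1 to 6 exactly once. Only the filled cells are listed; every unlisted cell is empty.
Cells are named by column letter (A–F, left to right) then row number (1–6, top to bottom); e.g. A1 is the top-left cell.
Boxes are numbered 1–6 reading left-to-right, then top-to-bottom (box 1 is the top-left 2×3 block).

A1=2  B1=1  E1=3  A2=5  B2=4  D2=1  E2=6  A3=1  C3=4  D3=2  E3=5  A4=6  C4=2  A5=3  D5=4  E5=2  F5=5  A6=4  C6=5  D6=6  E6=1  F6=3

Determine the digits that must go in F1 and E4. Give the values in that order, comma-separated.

For F1:
  Row 1 already contains {1, 2, 3}.
  Column F already contains {3, 5}.
  Its 2×3 block (box 2) already contains {1, 3, 6}.
  The only value from 1–6 not eliminated is 4, so F1 = 4.
For E4:
  Row 4 already contains {2, 6}.
  Column E already contains {1, 2, 3, 5, 6}.
  Its 2×3 block (box 4) already contains {2, 5}.
  The only value from 1–6 not eliminated is 4, so E4 = 4.

4,4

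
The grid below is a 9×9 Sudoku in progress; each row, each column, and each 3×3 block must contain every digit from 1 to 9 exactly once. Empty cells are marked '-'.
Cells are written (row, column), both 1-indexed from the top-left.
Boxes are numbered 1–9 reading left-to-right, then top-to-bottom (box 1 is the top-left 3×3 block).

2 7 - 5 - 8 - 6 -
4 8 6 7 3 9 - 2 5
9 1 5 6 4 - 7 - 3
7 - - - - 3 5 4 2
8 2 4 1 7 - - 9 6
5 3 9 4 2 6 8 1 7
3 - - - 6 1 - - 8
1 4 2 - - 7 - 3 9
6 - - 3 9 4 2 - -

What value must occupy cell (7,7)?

4

Row 7 already contains {1, 3, 6, 8}.
Column 7 already contains {2, 5, 7, 8}.
Its 3×3 block (box 9) already contains {2, 3, 8, 9}.
The only value from 1–9 not eliminated is 4, so (7,7) = 4.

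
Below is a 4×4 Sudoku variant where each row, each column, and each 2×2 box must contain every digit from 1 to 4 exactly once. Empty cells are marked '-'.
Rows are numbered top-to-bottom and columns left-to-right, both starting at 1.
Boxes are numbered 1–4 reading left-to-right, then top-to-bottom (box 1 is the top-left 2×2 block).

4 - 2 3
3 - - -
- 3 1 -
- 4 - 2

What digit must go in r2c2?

2

Cell r2c2 itself could take any of {1, 2} by direct elimination.
Consider where 2 can go in row 2.
r2c3 is out (column 3 already has a 2).
r2c4 is out (column 4 already has a 2).
So the only cell in row 2 that can hold 2 is r2c2.
Therefore r2c2 = 2.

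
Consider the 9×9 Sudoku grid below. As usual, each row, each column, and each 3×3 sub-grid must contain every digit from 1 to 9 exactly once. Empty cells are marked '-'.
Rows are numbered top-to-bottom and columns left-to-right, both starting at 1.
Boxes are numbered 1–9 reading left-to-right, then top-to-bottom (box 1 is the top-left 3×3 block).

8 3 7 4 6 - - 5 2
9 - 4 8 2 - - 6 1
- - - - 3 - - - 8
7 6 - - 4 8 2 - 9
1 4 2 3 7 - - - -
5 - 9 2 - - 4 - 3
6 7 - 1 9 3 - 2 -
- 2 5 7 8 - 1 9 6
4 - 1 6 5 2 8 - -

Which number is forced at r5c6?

9

Cell r5c6 itself could take any of {5, 6, 9} by direct elimination.
Consider where 9 can go in box 5.
r4c4 is out (row 4 already has a 9).
r6c5 is out (row 6 already has a 9).
r6c6 is out (row 6 already has a 9).
So the only cell in box 5 that can hold 9 is r5c6.
Therefore r5c6 = 9.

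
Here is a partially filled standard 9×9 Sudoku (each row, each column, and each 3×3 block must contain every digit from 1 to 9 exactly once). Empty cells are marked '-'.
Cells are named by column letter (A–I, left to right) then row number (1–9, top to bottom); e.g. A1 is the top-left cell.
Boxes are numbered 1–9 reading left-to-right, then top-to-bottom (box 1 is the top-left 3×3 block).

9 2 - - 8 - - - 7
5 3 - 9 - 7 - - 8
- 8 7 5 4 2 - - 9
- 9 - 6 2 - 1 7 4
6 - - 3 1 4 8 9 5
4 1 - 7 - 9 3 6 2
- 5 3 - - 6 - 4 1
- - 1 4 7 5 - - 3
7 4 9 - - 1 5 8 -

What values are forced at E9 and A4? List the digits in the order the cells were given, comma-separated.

For E9:
  Row 9 already contains {1, 4, 5, 7, 8, 9}.
  Column E already contains {1, 2, 4, 7, 8}.
  Its 3×3 block (box 8) already contains {1, 4, 5, 6, 7}.
  The only value from 1–9 not eliminated is 3, so E9 = 3.
For A4:
  Consider where 3 can go in box 4.
  C4 is out (column C already has a 3).
  B5 is out (row 5 already has a 3).
  C5 is out (row 5 already has a 3).
  C6 is out (row 6 already has a 3).
  So the only cell in box 4 that can hold 3 is A4.
  So A4 = 3.

3,3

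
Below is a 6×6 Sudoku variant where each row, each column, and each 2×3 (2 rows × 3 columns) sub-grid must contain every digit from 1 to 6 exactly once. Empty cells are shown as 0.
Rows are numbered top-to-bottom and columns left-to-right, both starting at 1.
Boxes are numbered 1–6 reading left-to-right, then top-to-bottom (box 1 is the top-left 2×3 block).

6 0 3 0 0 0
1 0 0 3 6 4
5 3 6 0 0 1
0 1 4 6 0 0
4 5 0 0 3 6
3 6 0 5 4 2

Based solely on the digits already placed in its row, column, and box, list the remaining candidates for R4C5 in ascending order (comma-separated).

Row 4 already contains {1, 4, 6}.
Column 5 already contains {3, 4, 6}.
Its 2×3 block (box 4) already contains {1, 6}.
Removing those from 1–6 leaves {2, 5} as the candidates for R4C5.

2,5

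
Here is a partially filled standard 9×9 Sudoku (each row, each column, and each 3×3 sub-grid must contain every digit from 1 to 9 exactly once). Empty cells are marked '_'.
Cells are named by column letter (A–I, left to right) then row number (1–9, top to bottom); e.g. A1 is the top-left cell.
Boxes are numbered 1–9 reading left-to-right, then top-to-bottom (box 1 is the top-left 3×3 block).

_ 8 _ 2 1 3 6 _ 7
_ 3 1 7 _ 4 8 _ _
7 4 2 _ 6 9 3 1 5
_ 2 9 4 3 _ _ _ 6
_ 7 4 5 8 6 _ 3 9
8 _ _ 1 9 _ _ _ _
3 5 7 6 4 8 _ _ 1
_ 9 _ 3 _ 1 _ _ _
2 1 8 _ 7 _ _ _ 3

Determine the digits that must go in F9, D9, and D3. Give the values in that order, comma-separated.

5,9,8

For F9:
  Row 9 already contains {1, 2, 3, 7, 8}.
  Column F already contains {1, 3, 4, 6, 8, 9}.
  Its 3×3 block (box 8) already contains {1, 3, 4, 6, 7, 8}.
  The only value from 1–9 not eliminated is 5, so F9 = 5.
For D9:
  Row 9 already contains {1, 2, 3, 7, 8}.
  Column D already contains {1, 2, 3, 4, 5, 6, 7}.
  Its 3×3 block (box 8) already contains {1, 3, 4, 6, 7, 8}.
  The only value from 1–9 not eliminated is 9, so D9 = 9.
For D3:
  Row 3 already contains {1, 2, 3, 4, 5, 6, 7, 9}.
  Column D already contains {1, 2, 3, 4, 5, 6, 7}.
  Its 3×3 block (box 2) already contains {1, 2, 3, 4, 6, 7, 9}.
  The only value from 1–9 not eliminated is 8, so D3 = 8.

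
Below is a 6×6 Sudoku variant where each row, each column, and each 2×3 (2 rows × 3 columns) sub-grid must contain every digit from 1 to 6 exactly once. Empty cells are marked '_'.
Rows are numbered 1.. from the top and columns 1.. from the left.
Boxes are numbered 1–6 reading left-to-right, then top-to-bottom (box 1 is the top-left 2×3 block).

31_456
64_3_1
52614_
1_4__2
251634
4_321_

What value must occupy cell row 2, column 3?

Cell row 2, column 3 itself could take any of {2, 5} by direct elimination.
Consider where 5 can go in row 2.
row 2, column 5 is out (column 5 already has a 5).
So the only cell in row 2 that can hold 5 is row 2, column 3.
Therefore row 2, column 3 = 5.

5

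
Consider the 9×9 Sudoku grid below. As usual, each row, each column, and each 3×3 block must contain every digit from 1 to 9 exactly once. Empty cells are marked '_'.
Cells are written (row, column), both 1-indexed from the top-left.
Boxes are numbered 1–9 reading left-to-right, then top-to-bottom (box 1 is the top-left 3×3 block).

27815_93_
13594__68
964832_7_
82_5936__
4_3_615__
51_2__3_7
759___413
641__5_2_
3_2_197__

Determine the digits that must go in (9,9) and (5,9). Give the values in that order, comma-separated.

6,2

For (9,9):
  Consider where 6 can go in box 9.
  (8,7) is out (row 8 already has a 6).
  (8,9) is out (row 8 already has a 6).
  (9,8) is out (column 8 already has a 6).
  So the only cell in box 9 that can hold 6 is (9,9).
  So (9,9) = 6.
For (5,9):
  Consider where 2 can go in box 6.
  (4,8) is out (row 4 already has a 2).
  (4,9) is out (row 4 already has a 2).
  (5,8) is out (column 8 already has a 2).
  (6,8) is out (row 6 already has a 2).
  So the only cell in box 6 that can hold 2 is (5,9).
  So (5,9) = 2.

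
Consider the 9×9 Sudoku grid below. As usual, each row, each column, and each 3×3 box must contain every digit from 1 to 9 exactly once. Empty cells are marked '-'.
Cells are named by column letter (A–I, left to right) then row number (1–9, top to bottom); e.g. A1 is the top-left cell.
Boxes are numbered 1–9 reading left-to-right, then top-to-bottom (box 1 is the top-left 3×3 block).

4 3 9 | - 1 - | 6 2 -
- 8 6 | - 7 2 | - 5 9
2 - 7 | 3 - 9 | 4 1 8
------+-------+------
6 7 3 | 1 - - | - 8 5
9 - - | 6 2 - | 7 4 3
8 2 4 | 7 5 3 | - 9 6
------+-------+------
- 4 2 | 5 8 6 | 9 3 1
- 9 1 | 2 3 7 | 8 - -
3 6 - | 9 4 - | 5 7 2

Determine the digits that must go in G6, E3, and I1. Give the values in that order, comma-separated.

For G6:
  Row 6 already contains {2, 3, 4, 5, 6, 7, 8, 9}.
  Column G already contains {4, 5, 6, 7, 8, 9}.
  Its 3×3 block (box 6) already contains {3, 4, 5, 6, 7, 8, 9}.
  The only value from 1–9 not eliminated is 1, so G6 = 1.
For E3:
  Row 3 already contains {1, 2, 3, 4, 7, 8, 9}.
  Column E already contains {1, 2, 3, 4, 5, 7, 8}.
  Its 3×3 block (box 2) already contains {1, 2, 3, 7, 9}.
  The only value from 1–9 not eliminated is 6, so E3 = 6.
For I1:
  Row 1 already contains {1, 2, 3, 4, 6, 9}.
  Column I already contains {1, 2, 3, 5, 6, 8, 9}.
  Its 3×3 block (box 3) already contains {1, 2, 4, 5, 6, 8, 9}.
  The only value from 1–9 not eliminated is 7, so I1 = 7.

1,6,7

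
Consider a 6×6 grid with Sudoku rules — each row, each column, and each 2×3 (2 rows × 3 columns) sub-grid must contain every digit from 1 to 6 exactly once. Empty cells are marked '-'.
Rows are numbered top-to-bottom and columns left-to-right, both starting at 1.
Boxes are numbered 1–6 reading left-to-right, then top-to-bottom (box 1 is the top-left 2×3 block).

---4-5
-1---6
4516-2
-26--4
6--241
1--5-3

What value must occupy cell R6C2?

4

Row 6 already contains {1, 3, 5}.
Column 2 already contains {1, 2, 5}.
Its 2×3 block (box 5) already contains {1, 6}.
The only value from 1–6 not eliminated is 4, so R6C2 = 4.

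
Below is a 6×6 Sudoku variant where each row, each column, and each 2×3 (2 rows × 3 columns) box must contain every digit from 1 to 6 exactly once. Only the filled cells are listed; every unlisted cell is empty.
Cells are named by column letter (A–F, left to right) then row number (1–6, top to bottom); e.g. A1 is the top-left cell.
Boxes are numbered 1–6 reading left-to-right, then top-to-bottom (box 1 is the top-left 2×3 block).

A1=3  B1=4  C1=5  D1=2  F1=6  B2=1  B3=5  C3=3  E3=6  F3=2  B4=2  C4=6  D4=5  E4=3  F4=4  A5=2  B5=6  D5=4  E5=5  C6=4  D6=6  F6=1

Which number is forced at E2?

Row 2 already contains {1}.
Column E already contains {3, 5, 6}.
Its 2×3 block (box 2) already contains {2, 6}.
The only value from 1–6 not eliminated is 4, so E2 = 4.

4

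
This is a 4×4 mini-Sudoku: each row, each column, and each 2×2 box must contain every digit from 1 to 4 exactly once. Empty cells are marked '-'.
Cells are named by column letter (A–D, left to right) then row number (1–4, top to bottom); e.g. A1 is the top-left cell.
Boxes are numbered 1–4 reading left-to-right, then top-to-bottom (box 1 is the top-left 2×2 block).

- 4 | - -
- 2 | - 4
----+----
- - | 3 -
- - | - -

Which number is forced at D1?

Cell D1 itself could take any of {1, 2, 3} by direct elimination.
Consider where 3 can go in column D.
D3 is out (row 3 already has a 3).
D4 is out (box 4 already has a 3).
So the only cell in column D that can hold 3 is D1.
Therefore D1 = 3.

3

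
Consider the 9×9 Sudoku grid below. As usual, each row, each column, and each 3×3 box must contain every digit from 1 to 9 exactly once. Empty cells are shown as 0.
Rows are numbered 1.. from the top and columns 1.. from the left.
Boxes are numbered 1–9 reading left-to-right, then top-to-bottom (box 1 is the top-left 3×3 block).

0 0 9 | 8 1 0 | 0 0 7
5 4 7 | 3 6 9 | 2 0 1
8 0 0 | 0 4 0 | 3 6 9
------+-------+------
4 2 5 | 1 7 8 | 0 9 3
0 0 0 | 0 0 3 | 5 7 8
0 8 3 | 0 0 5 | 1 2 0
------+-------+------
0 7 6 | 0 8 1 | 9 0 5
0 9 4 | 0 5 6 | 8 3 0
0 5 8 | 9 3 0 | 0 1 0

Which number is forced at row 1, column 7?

4

Row 1 already contains {1, 7, 8, 9}.
Column 7 already contains {1, 2, 3, 5, 8, 9}.
Its 3×3 block (box 3) already contains {1, 2, 3, 6, 7, 9}.
The only value from 1–9 not eliminated is 4, so row 1, column 7 = 4.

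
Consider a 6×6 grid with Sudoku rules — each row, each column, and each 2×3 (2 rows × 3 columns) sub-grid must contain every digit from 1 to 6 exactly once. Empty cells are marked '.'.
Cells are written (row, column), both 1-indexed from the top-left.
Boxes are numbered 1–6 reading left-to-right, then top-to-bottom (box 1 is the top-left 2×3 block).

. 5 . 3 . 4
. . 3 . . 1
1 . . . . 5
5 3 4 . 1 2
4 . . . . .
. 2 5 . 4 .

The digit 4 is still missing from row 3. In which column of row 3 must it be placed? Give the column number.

4

Consider where 4 can go in row 3.
(3,2) is out (box 3 already has a 4).
(3,3) is out (column 3 already has a 4).
(3,5) is out (column 5 already has a 4).
So the only cell in row 3 that can hold 4 is (3,4).
That is column 4.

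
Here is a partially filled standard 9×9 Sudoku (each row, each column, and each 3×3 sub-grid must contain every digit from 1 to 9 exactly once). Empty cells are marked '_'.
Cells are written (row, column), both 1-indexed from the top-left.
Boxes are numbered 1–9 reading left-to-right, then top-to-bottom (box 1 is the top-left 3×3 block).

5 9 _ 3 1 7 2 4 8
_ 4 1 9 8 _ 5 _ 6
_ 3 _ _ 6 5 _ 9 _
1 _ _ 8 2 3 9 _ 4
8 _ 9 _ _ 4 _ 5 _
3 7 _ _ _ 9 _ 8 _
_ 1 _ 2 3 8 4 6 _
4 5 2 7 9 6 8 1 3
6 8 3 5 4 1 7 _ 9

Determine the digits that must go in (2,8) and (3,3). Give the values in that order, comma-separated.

3,8

For (2,8):
  Consider where 3 can go in row 2.
  (2,1) is out (column 1 already has a 3).
  (2,6) is out (column 6 already has a 3).
  So the only cell in row 2 that can hold 3 is (2,8).
  So (2,8) = 3.
For (3,3):
  Consider where 8 can go in row 3.
  (3,1) is out (column 1 already has a 8).
  (3,4) is out (column 4 already has a 8).
  (3,7) is out (column 7 already has a 8).
  (3,9) is out (column 9 already has a 8).
  So the only cell in row 3 that can hold 8 is (3,3).
  So (3,3) = 8.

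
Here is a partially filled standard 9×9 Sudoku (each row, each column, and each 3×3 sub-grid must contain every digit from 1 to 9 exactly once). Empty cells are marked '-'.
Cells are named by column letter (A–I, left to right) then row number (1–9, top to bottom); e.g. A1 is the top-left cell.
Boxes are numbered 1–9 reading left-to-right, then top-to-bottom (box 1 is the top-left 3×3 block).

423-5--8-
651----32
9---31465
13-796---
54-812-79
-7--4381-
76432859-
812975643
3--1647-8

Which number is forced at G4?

Row 4 already contains {1, 3, 6, 7, 9}.
Column G already contains {4, 5, 6, 7, 8}.
Its 3×3 block (box 6) already contains {1, 7, 8, 9}.
The only value from 1–9 not eliminated is 2, so G4 = 2.

2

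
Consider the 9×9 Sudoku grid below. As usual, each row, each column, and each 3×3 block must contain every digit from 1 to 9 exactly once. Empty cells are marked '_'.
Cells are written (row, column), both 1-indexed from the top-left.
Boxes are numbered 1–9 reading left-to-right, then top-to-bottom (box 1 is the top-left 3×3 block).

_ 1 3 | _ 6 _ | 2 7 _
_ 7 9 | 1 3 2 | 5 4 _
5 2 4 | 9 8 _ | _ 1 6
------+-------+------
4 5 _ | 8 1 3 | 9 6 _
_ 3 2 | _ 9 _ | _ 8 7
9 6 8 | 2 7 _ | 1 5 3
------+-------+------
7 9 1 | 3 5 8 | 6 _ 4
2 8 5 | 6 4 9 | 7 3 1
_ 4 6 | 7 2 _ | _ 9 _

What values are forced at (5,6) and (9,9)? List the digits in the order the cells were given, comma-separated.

6,5

For (5,6):
  Consider where 6 can go in box 5.
  (5,4) is out (column 4 already has a 6).
  (6,6) is out (row 6 already has a 6).
  So the only cell in box 5 that can hold 6 is (5,6).
  So (5,6) = 6.
For (9,9):
  Consider where 5 can go in row 9.
  (9,1) is out (column 1 already has a 5).
  (9,6) is out (box 8 already has a 5).
  (9,7) is out (column 7 already has a 5).
  So the only cell in row 9 that can hold 5 is (9,9).
  So (9,9) = 5.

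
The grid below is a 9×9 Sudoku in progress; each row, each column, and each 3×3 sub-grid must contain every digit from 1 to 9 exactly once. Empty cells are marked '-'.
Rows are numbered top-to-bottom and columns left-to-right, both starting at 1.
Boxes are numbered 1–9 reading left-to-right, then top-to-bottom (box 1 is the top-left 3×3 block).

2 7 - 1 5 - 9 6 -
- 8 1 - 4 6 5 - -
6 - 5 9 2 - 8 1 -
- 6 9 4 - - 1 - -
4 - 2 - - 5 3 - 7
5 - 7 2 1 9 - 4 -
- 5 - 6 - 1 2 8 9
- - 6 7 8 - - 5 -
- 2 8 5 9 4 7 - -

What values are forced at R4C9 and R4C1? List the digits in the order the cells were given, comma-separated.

5,8

For R4C9:
  Consider where 5 can go in column 9.
  R1C9 is out (row 1 already has a 5). R2C9 is out (row 2 already has a 5). R3C9 is out (row 3 already has a 5). R6C9 is out (row 6 already has a 5). The remaining empty cells in column 9 are similarly blocked.
  So the only cell in column 9 that can hold 5 is R4C9.
  So R4C9 = 5.
For R4C1:
  Consider where 8 can go in box 4.
  R5C2 is out (column 2 already has a 8).
  R6C2 is out (column 2 already has a 8).
  So the only cell in box 4 that can hold 8 is R4C1.
  So R4C1 = 8.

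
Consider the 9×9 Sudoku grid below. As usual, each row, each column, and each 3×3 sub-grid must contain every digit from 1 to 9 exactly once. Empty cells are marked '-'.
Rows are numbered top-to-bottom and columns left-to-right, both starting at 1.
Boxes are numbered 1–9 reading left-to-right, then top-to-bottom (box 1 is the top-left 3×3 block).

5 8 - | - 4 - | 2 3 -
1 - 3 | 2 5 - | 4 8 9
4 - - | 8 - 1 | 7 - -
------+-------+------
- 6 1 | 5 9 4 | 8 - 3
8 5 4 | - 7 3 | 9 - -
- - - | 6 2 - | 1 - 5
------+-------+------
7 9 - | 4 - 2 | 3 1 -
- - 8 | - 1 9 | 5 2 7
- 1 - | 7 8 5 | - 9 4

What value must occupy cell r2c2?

7

Row 2 already contains {1, 2, 3, 4, 5, 8, 9}.
Column 2 already contains {1, 5, 6, 8, 9}.
Its 3×3 block (box 1) already contains {1, 3, 4, 5, 8}.
The only value from 1–9 not eliminated is 7, so r2c2 = 7.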